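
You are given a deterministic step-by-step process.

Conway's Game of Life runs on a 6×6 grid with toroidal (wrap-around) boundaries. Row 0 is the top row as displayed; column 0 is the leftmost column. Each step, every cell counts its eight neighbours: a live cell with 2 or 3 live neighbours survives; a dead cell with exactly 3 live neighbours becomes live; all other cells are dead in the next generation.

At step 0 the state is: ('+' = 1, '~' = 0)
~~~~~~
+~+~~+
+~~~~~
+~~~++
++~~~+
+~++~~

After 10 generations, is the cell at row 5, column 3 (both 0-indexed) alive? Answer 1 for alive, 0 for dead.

1

0) ~~~~~~
+~+~~+
+~~~~~
+~~~++
++~~~+
+~++~~
1) +~++~+
++~~~+
~~~~+~
~~~~+~
~~++~~
+~+~~+
2) ~~++~~
~+++~~
+~~~+~
~~~~+~
~+++++
+~~~~+
3) +~~++~
~+~~+~
~++~++
+++~~~
~+++~~
+~~~~+
4) ++~++~
~+~~~~
~~~~++
~~~~++
~~~+~+
+~~~~+
5) ~++~+~
~+++~~
+~~~++
+~~+~~
~~~~~~
~+++~~
6) +~~~+~
~~~~~~
+~~~++
+~~~+~
~+~+~~
~+~+~~
7) ~~~~~~
+~~~+~
+~~~+~
++~++~
++~++~
++~++~
8) ++~++~
~~~~~~
+~~~+~
~~~~~~
~~~~~~
++~++~
9) ++~++~
++~++~
~~~~~~
~~~~~~
~~~~~~
++~++~
10) ~~~~~~
++~++~
~~~~~~
~~~~~~
~~~~~~
++~++~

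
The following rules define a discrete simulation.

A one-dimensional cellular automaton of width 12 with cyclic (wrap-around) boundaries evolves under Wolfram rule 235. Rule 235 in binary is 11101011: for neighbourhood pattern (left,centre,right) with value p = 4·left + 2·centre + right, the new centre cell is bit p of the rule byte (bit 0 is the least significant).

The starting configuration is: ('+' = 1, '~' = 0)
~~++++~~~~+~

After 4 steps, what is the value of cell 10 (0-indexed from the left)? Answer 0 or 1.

1

k=0  ~~++++~~~~+~
k=1  ++++++~+++~~
k=2  ++++++++++~+
k=3  ++++++++++++
k=4  ++++++++++++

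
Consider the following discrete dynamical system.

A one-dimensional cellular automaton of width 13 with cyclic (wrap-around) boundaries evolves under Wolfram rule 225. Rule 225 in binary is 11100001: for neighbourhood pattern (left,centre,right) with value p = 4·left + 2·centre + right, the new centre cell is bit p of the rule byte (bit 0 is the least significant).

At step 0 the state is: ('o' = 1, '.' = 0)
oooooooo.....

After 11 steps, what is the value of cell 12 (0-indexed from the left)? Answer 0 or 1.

1

gen 0: oooooooo.....
gen 1: .ooooooo.ooo.
gen 2: ..ooooooo.oo.
gen 3: o..ooooooo.o.
gen 4: ....ooooooo.o
gen 5: .oo..ooooooo.
gen 6: ..o...oooooo.
gen 7: o...o..ooooo.
gen 8: ..o.....ooooo
gen 9: ....ooo..oooo
gen 10: .oo..oo...ooo
gen 11: o.o...o.o..oo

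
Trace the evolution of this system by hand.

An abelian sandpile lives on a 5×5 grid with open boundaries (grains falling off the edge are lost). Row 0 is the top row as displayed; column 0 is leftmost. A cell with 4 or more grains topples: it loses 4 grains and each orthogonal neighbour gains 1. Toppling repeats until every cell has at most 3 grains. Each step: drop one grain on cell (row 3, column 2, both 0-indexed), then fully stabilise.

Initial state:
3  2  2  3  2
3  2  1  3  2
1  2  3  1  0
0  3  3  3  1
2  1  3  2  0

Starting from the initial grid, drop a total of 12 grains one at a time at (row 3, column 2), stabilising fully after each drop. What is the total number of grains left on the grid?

step 0: 3  2  2  3  2
3  2  1  3  2
1  2  3  1  0
0  3  3  3  1
2  1  3  2  0
step 1: 3  2  2  3  2
3  3  2  3  2
2  0  2  3  0
1  2  0  2  2
2  3  2  0  1
step 2: 3  2  2  3  2
3  3  2  3  2
2  0  2  3  0
1  2  1  2  2
2  3  2  0  1
step 3: 3  2  2  3  2
3  3  2  3  2
2  0  2  3  0
1  2  2  2  2
2  3  2  0  1
step 4: 3  2  2  3  2
3  3  2  3  2
2  0  2  3  0
1  2  3  2  2
2  3  2  0  1
step 5: 3  2  2  3  2
3  3  2  3  2
2  0  3  3  0
1  3  0  3  2
2  3  3  0  1
step 6: 3  2  2  3  2
3  3  2  3  2
2  0  3  3  0
1  3  1  3  2
2  3  3  0  1
step 7: 3  2  2  3  2
3  3  2  3  2
2  0  3  3  0
1  3  2  3  2
2  3  3  0  1
step 8: 3  2  2  3  2
3  3  2  3  2
2  0  3  3  0
1  3  3  3  2
2  3  3  0  1
step 9: 1  1  1  1  3
1  2  2  2  3
3  3  3  2  1
2  2  0  2  3
3  1  2  2  1
step 10: 1  1  1  1  3
1  2  2  2  3
3  3  3  2  1
2  2  1  2  3
3  1  2  2  1
step 11: 1  1  1  1  3
1  2  2  2  3
3  3  3  2  1
2  2  2  2  3
3  1  2  2  1
step 12: 1  1  1  1  3
1  2  2  2  3
3  3  3  2  1
2  2  3  2  3
3  1  2  2  1

50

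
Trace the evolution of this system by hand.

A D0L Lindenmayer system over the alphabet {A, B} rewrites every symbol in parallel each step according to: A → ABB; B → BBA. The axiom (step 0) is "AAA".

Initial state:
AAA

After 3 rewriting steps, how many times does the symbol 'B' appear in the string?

[0] AAA
[1] ABBABBABB
[2] ABBBBABBAABBBBABBAABBBBABBA
[3] ABBBBABBABBABBAABBBBABBAABBABBBBABBABBABBAABBBBABBAABBABBBBABBABBABBAABBBBABBAABB

54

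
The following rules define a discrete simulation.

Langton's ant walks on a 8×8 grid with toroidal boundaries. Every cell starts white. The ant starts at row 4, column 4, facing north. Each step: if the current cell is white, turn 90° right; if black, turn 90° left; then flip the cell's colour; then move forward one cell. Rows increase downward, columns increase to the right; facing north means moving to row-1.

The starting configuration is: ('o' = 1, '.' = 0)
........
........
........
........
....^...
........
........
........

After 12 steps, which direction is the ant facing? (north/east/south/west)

t=0: ........
........
........
........
....^...
........
........
........
t=1: ........
........
........
........
....o>..
........
........
........
t=2: ........
........
........
........
....oo..
.....v..
........
........
t=3: ........
........
........
........
....oo..
....<o..
........
........
t=4: ........
........
........
........
....^o..
....oo..
........
........
t=5: ........
........
........
........
...<.o..
....oo..
........
........
t=6: ........
........
........
...^....
...o.o..
....oo..
........
........
t=7: ........
........
........
...o>...
...o.o..
....oo..
........
........
t=8: ........
........
........
...oo...
...ovo..
....oo..
........
........
t=9: ........
........
........
...oo...
...<oo..
....oo..
........
........
t=10: ........
........
........
...oo...
....oo..
...voo..
........
........
t=11: ........
........
........
...oo...
....oo..
..<ooo..
........
........
t=12: ........
........
........
...oo...
..^.oo..
..oooo..
........
........

north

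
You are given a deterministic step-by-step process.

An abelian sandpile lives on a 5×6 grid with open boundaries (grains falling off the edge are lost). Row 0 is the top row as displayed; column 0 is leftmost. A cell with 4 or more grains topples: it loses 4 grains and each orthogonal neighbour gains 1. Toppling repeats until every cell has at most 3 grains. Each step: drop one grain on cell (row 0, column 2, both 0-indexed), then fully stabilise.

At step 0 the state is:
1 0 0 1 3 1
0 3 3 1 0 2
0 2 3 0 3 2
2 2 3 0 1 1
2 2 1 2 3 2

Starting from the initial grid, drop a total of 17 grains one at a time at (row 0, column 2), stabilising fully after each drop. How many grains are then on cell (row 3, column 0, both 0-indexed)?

3

[0] 1 0 0 1 3 1
0 3 3 1 0 2
0 2 3 0 3 2
2 2 3 0 1 1
2 2 1 2 3 2
[1] 1 0 1 1 3 1
0 3 3 1 0 2
0 2 3 0 3 2
2 2 3 0 1 1
2 2 1 2 3 2
[2] 1 0 2 1 3 1
0 3 3 1 0 2
0 2 3 0 3 2
2 2 3 0 1 1
2 2 1 2 3 2
[3] 1 0 3 1 3 1
0 3 3 1 0 2
0 2 3 0 3 2
2 2 3 0 1 1
2 2 1 2 3 2
[4] 1 2 1 2 3 1
1 1 2 2 0 2
1 1 2 1 3 2
3 0 1 1 1 1
2 3 2 2 3 2
[5] 1 2 2 2 3 1
1 1 2 2 0 2
1 1 2 1 3 2
3 0 1 1 1 1
2 3 2 2 3 2
[6] 1 2 3 2 3 1
1 1 2 2 0 2
1 1 2 1 3 2
3 0 1 1 1 1
2 3 2 2 3 2
[7] 1 3 0 3 3 1
1 1 3 2 0 2
1 1 2 1 3 2
3 0 1 1 1 1
2 3 2 2 3 2
[8] 1 3 1 3 3 1
1 1 3 2 0 2
1 1 2 1 3 2
3 0 1 1 1 1
2 3 2 2 3 2
[9] 1 3 2 3 3 1
1 1 3 2 0 2
1 1 2 1 3 2
3 0 1 1 1 1
2 3 2 2 3 2
[10] 1 3 3 3 3 1
1 1 3 2 0 2
1 1 2 1 3 2
3 0 1 1 1 1
2 3 2 2 3 2
[11] 2 0 3 2 0 2
1 3 1 0 2 2
1 1 3 2 3 2
3 0 1 1 1 1
2 3 2 2 3 2
[12] 2 1 0 3 0 2
1 3 2 0 2 2
1 1 3 2 3 2
3 0 1 1 1 1
2 3 2 2 3 2
[13] 2 1 1 3 0 2
1 3 2 0 2 2
1 1 3 2 3 2
3 0 1 1 1 1
2 3 2 2 3 2
[14] 2 1 2 3 0 2
1 3 2 0 2 2
1 1 3 2 3 2
3 0 1 1 1 1
2 3 2 2 3 2
[15] 2 1 3 3 0 2
1 3 2 0 2 2
1 1 3 2 3 2
3 0 1 1 1 1
2 3 2 2 3 2
[16] 2 2 1 0 1 2
1 3 3 1 2 2
1 1 3 2 3 2
3 0 1 1 1 1
2 3 2 2 3 2
[17] 2 2 2 0 1 2
1 3 3 1 2 2
1 1 3 2 3 2
3 0 1 1 1 1
2 3 2 2 3 2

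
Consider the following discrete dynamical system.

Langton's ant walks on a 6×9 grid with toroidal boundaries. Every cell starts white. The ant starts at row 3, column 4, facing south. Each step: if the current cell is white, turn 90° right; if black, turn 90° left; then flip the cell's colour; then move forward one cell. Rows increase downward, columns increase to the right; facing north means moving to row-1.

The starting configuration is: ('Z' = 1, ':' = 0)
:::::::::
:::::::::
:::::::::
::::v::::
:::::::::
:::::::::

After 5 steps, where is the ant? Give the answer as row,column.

[0] :::::::::
:::::::::
:::::::::
::::v::::
:::::::::
:::::::::
[1] :::::::::
:::::::::
:::::::::
:::<Z::::
:::::::::
:::::::::
[2] :::::::::
:::::::::
:::^:::::
:::ZZ::::
:::::::::
:::::::::
[3] :::::::::
:::::::::
:::Z>::::
:::ZZ::::
:::::::::
:::::::::
[4] :::::::::
:::::::::
:::ZZ::::
:::Zv::::
:::::::::
:::::::::
[5] :::::::::
:::::::::
:::ZZ::::
:::Z:>:::
:::::::::
:::::::::

3,5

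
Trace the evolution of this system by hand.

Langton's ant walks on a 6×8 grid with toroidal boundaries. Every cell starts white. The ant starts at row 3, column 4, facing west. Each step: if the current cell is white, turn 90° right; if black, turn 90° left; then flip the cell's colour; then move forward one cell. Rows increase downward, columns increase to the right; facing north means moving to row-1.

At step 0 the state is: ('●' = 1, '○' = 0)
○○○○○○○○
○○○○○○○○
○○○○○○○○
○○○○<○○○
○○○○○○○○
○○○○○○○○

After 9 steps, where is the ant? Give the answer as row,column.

0) ○○○○○○○○
○○○○○○○○
○○○○○○○○
○○○○<○○○
○○○○○○○○
○○○○○○○○
1) ○○○○○○○○
○○○○○○○○
○○○○^○○○
○○○○●○○○
○○○○○○○○
○○○○○○○○
2) ○○○○○○○○
○○○○○○○○
○○○○●>○○
○○○○●○○○
○○○○○○○○
○○○○○○○○
3) ○○○○○○○○
○○○○○○○○
○○○○●●○○
○○○○●v○○
○○○○○○○○
○○○○○○○○
4) ○○○○○○○○
○○○○○○○○
○○○○●●○○
○○○○<●○○
○○○○○○○○
○○○○○○○○
5) ○○○○○○○○
○○○○○○○○
○○○○●●○○
○○○○○●○○
○○○○v○○○
○○○○○○○○
6) ○○○○○○○○
○○○○○○○○
○○○○●●○○
○○○○○●○○
○○○<●○○○
○○○○○○○○
7) ○○○○○○○○
○○○○○○○○
○○○○●●○○
○○○^○●○○
○○○●●○○○
○○○○○○○○
8) ○○○○○○○○
○○○○○○○○
○○○○●●○○
○○○●>●○○
○○○●●○○○
○○○○○○○○
9) ○○○○○○○○
○○○○○○○○
○○○○●●○○
○○○●●●○○
○○○●v○○○
○○○○○○○○

4,4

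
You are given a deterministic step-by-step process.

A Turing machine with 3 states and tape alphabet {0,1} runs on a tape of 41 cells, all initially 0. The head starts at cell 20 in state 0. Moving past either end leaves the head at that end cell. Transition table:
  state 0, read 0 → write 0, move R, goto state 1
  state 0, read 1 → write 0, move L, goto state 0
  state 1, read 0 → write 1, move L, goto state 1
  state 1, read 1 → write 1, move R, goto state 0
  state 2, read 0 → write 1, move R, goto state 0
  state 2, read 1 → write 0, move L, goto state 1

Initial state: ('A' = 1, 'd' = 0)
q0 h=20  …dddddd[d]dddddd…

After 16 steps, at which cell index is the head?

step 0: q0 h=20  …dddddd[d]dddddd…
step 1: q1 h=21  …dddddd[d]dddddd…
step 2: q1 h=20  …dddddd[d]Addddd…
step 3: q1 h=19  …dddddd[d]AAdddd…
step 4: q1 h=18  …dddddd[d]AAAddd…
step 5: q1 h=17  …dddddd[d]AAAAdd…
step 6: q1 h=16  …dddddd[d]AAAAAd…
step 7: q1 h=15  …dddddd[d]AAAAAA…
step 8: q1 h=14  …dddddd[d]AAAAAA…
step 9: q1 h=13  …dddddd[d]AAAAAA…
step 10: q1 h=12  …dddddd[d]AAAAAA…
step 11: q1 h=11  …dddddd[d]AAAAAA…
step 12: q1 h=10  …dddddd[d]AAAAAA…
step 13: q1 h= 9  …dddddd[d]AAAAAA…
step 14: q1 h= 8  …dddddd[d]AAAAAA…
step 15: q1 h= 7  …dddddd[d]AAAAAA…
step 16: q1 h= 6  |dddddd[d]AAAAAA…

6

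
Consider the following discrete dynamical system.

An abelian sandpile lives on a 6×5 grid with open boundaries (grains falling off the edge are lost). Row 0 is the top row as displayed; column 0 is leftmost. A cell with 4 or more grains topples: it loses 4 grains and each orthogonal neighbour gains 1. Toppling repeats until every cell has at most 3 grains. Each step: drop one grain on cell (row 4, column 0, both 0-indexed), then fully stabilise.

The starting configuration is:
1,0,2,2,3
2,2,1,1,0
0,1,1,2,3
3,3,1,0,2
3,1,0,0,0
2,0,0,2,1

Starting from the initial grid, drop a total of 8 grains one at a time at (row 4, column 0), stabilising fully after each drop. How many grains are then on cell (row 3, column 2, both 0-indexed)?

0) 1,0,2,2,3
2,2,1,1,0
0,1,1,2,3
3,3,1,0,2
3,1,0,0,0
2,0,0,2,1
1) 1,0,2,2,3
2,2,1,1,0
1,2,1,2,3
1,0,2,0,2
1,3,0,0,0
3,0,0,2,1
2) 1,0,2,2,3
2,2,1,1,0
1,2,1,2,3
1,0,2,0,2
2,3,0,0,0
3,0,0,2,1
3) 1,0,2,2,3
2,2,1,1,0
1,2,1,2,3
1,0,2,0,2
3,3,0,0,0
3,0,0,2,1
4) 1,0,2,2,3
2,2,1,1,0
1,2,1,2,3
2,1,2,0,2
2,0,1,0,0
0,2,0,2,1
5) 1,0,2,2,3
2,2,1,1,0
1,2,1,2,3
2,1,2,0,2
3,0,1,0,0
0,2,0,2,1
6) 1,0,2,2,3
2,2,1,1,0
1,2,1,2,3
3,1,2,0,2
0,1,1,0,0
1,2,0,2,1
7) 1,0,2,2,3
2,2,1,1,0
1,2,1,2,3
3,1,2,0,2
1,1,1,0,0
1,2,0,2,1
8) 1,0,2,2,3
2,2,1,1,0
1,2,1,2,3
3,1,2,0,2
2,1,1,0,0
1,2,0,2,1

2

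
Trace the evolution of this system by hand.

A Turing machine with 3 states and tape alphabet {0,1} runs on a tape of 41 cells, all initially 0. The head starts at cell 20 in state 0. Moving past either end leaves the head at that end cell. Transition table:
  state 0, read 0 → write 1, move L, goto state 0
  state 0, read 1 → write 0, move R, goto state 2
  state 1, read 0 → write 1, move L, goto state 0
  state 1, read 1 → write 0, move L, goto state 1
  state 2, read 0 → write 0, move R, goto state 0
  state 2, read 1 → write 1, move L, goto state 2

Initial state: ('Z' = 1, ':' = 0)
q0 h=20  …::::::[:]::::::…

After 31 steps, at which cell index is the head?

[0] q0 h=20  …::::::[:]::::::…
[1] q0 h=19  …::::::[:]Z:::::…
[2] q0 h=18  …::::::[:]ZZ::::…
[3] q0 h=17  …::::::[:]ZZZ:::…
[4] q0 h=16  …::::::[:]ZZZZ::…
[5] q0 h=15  …::::::[:]ZZZZZ:…
[6] q0 h=14  …::::::[:]ZZZZZZ…
[7] q0 h=13  …::::::[:]ZZZZZZ…
[8] q0 h=12  …::::::[:]ZZZZZZ…
[9] q0 h=11  …::::::[:]ZZZZZZ…
[10] q0 h=10  …::::::[:]ZZZZZZ…
[11] q0 h= 9  …::::::[:]ZZZZZZ…
[12] q0 h= 8  …::::::[:]ZZZZZZ…
[13] q0 h= 7  …::::::[:]ZZZZZZ…
[14] q0 h= 6  |::::::[:]ZZZZZZ…
[15] q0 h= 5  |:::::[:]ZZZZZZ…
[16] q0 h= 4  |::::[:]ZZZZZZ…
[17] q0 h= 3  |:::[:]ZZZZZZ…
[18] q0 h= 2  |::[:]ZZZZZZ…
[19] q0 h= 1  |:[:]ZZZZZZ…
[20] q0 h= 0  |[:]ZZZZZZ…
[21] q0 h= 0  |[Z]ZZZZZZ…
[22] q2 h= 1  |:[Z]ZZZZZZ…
[23] q2 h= 0  |[:]ZZZZZZ…
[24] q0 h= 1  |:[Z]ZZZZZZ…
[25] q2 h= 2  |::[Z]ZZZZZZ…
[26] q2 h= 1  |:[:]ZZZZZZ…
[27] q0 h= 2  |::[Z]ZZZZZZ…
[28] q2 h= 3  |:::[Z]ZZZZZZ…
[29] q2 h= 2  |::[:]ZZZZZZ…
[30] q0 h= 3  |:::[Z]ZZZZZZ…
[31] q2 h= 4  |::::[Z]ZZZZZZ…

4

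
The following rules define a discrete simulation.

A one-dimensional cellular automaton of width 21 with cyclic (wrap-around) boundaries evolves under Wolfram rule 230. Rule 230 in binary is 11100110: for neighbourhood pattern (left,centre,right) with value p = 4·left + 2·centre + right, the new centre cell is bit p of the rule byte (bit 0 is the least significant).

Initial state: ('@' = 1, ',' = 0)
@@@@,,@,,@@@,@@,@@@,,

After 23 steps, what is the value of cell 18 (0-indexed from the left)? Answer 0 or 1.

1

step 0: @@@@,,@,,@@@,@@,@@@,,
step 1: ,@@@,@@,@,@@@,@@,@@,@
step 2: @,@@@,@@@@,@@@,@@,@@@
step 3: @@,@@@,@@@@,@@@,@@,@@
step 4: @@@,@@@,@@@@,@@@,@@,@
step 5: @@@@,@@@,@@@@,@@@,@@,
step 6: ,@@@@,@@@,@@@@,@@@,@@
step 7: @,@@@@,@@@,@@@@,@@@,@
step 8: @@,@@@@,@@@,@@@@,@@@,
step 9: ,@@,@@@@,@@@,@@@@,@@@
step 10: @,@@,@@@@,@@@,@@@@,@@
step 11: @@,@@,@@@@,@@@,@@@@,@
step 12: @@@,@@,@@@@,@@@,@@@@,
step 13: ,@@@,@@,@@@@,@@@,@@@@
step 14: @,@@@,@@,@@@@,@@@,@@@
step 15: @@,@@@,@@,@@@@,@@@,@@
step 16: @@@,@@@,@@,@@@@,@@@,@
step 17: @@@@,@@@,@@,@@@@,@@@,
step 18: ,@@@@,@@@,@@,@@@@,@@@
step 19: @,@@@@,@@@,@@,@@@@,@@
step 20: @@,@@@@,@@@,@@,@@@@,@
step 21: @@@,@@@@,@@@,@@,@@@@,
step 22: ,@@@,@@@@,@@@,@@,@@@@
step 23: @,@@@,@@@@,@@@,@@,@@@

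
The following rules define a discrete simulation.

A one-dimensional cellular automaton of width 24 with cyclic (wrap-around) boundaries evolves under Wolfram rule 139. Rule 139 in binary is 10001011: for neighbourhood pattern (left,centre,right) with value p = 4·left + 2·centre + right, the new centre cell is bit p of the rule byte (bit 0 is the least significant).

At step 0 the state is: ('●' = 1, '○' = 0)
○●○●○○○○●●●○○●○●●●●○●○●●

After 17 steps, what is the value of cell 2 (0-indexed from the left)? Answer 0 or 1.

0

step 0: ○●○●○○○○●●●○○●○●●●●○●○●●
step 1: ○○○○○●●●●●○○●○○●●●○○○○●○
step 2: ●●●●●●●●●○○●○○●●●○○●●●○○
step 3: ●●●●●●●●○○●○○●●●○○●●●○○●
step 4: ●●●●●●●○○●○○●●●○○●●●○○●●
step 5: ●●●●●●○○●○○●●●○○●●●○○●●●
step 6: ●●●●●○○●○○●●●○○●●●○○●●●●
step 7: ●●●●○○●○○●●●○○●●●○○●●●●●
step 8: ●●●○○●○○●●●○○●●●○○●●●●●●
step 9: ●●○○●○○●●●○○●●●○○●●●●●●●
step 10: ●○○●○○●●●○○●●●○○●●●●●●●●
step 11: ○○●○○●●●○○●●●○○●●●●●●●●●
step 12: ○●○○●●●○○●●●○○●●●●●●●●●○
step 13: ●○○●●●○○●●●○○●●●●●●●●●○○
step 14: ○○●●●○○●●●○○●●●●●●●●●○○●
step 15: ○●●●○○●●●○○●●●●●●●●●○○●○
step 16: ●●●○○●●●○○●●●●●●●●●○○●○○
step 17: ●●○○●●●○○●●●●●●●●●○○●○○●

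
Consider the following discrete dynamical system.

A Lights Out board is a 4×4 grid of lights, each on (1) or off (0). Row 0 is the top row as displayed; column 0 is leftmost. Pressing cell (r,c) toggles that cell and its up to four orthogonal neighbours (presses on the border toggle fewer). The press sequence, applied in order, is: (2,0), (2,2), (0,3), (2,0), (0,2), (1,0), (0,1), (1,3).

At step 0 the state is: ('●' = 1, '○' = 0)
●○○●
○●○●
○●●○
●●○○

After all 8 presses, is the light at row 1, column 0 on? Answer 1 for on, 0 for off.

1

0) ●○○●
○●○●
○●●○
●●○○
1) ●○○●
●●○●
●○●○
○●○○
2) ●○○●
●●●●
●●○●
○●●○
3) ●○●○
●●●○
●●○●
○●●○
4) ●○●○
○●●○
○○○●
●●●○
5) ●●○●
○●○○
○○○●
●●●○
6) ○●○●
●○○○
●○○●
●●●○
7) ●○●●
●●○○
●○○●
●●●○
8) ●○●○
●●●●
●○○○
●●●○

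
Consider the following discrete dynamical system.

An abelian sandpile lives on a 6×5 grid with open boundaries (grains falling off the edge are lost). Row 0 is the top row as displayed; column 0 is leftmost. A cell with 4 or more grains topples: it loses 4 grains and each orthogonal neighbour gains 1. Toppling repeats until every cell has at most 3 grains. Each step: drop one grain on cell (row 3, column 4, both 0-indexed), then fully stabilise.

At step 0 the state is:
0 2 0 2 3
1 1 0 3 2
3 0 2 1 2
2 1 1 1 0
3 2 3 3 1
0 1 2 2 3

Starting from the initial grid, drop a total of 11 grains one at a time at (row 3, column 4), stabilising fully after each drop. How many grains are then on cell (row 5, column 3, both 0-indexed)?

1

step 0: 0 2 0 2 3
1 1 0 3 2
3 0 2 1 2
2 1 1 1 0
3 2 3 3 1
0 1 2 2 3
step 1: 0 2 0 2 3
1 1 0 3 2
3 0 2 1 2
2 1 1 1 1
3 2 3 3 1
0 1 2 2 3
step 2: 0 2 0 2 3
1 1 0 3 2
3 0 2 1 2
2 1 1 1 2
3 2 3 3 1
0 1 2 2 3
step 3: 0 2 0 2 3
1 1 0 3 2
3 0 2 1 2
2 1 1 1 3
3 2 3 3 1
0 1 2 2 3
step 4: 0 2 0 2 3
1 1 0 3 2
3 0 2 1 3
2 1 1 2 0
3 2 3 3 2
0 1 2 2 3
step 5: 0 2 0 2 3
1 1 0 3 2
3 0 2 1 3
2 1 1 2 1
3 2 3 3 2
0 1 2 2 3
step 6: 0 2 0 2 3
1 1 0 3 2
3 0 2 1 3
2 1 1 2 2
3 2 3 3 2
0 1 2 2 3
step 7: 0 2 0 2 3
1 1 0 3 2
3 0 2 1 3
2 1 1 2 3
3 2 3 3 2
0 1 2 2 3
step 8: 0 2 0 2 3
1 1 0 3 3
3 0 2 2 0
2 1 1 3 1
3 2 3 3 3
0 1 2 2 3
step 9: 0 2 0 2 3
1 1 0 3 3
3 0 2 2 0
2 1 1 3 2
3 2 3 3 3
0 1 2 2 3
step 10: 0 2 0 2 3
1 1 0 3 3
3 0 2 2 0
2 1 1 3 3
3 2 3 3 3
0 1 2 2 3
step 11: 0 2 0 2 3
1 1 0 3 3
3 0 2 3 1
2 1 3 1 2
3 3 1 3 2
0 2 0 1 1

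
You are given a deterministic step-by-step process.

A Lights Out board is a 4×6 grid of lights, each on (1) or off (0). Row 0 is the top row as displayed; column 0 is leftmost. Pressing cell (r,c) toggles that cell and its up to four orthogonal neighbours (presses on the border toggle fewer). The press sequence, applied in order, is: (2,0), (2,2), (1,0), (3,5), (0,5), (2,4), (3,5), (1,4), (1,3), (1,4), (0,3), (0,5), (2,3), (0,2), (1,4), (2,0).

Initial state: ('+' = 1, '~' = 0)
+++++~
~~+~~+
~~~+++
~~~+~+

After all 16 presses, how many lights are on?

11

t=0: +++++~
~~+~~+
~~~+++
~~~+~+
t=1: +++++~
+~+~~+
++~+++
+~~+~+
t=2: +++++~
+~~~~+
+~+~++
+~++~+
t=3: ~++++~
~+~~~+
~~+~++
+~++~+
t=4: ~++++~
~+~~~+
~~+~+~
+~+++~
t=5: ~+++~+
~+~~~~
~~+~+~
+~+++~
t=6: ~+++~+
~+~~+~
~~++~+
+~++~~
t=7: ~+++~+
~+~~+~
~~++~~
+~++++
t=8: ~+++++
~+~+~+
~~+++~
+~++++
t=9: ~++~++
~++~++
~~+~+~
+~++++
t=10: ~++~~+
~+++~~
~~+~~~
+~++++
t=11: ~+~+++
~++~~~
~~+~~~
+~++++
t=12: ~+~+~~
~++~~+
~~+~~~
+~++++
t=13: ~+~+~~
~+++~+
~~~++~
+~+~++
t=14: ~~+~~~
~+~+~+
~~~++~
+~+~++
t=15: ~~+~+~
~+~~+~
~~~+~~
+~+~++
t=16: ~~+~+~
++~~+~
++~+~~
~~+~++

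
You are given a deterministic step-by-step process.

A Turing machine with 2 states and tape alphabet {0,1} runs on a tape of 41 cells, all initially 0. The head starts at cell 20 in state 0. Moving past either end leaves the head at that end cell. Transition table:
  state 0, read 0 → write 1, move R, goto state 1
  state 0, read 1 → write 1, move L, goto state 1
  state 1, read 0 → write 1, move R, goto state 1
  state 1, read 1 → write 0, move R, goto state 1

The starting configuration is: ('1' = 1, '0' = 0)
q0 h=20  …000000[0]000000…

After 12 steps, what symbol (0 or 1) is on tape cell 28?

0) q0 h=20  …000000[0]000000…
1) q1 h=21  …000001[0]000000…
2) q1 h=22  …000011[0]000000…
3) q1 h=23  …000111[0]000000…
4) q1 h=24  …001111[0]000000…
5) q1 h=25  …011111[0]000000…
6) q1 h=26  …111111[0]000000…
7) q1 h=27  …111111[0]000000…
8) q1 h=28  …111111[0]000000…
9) q1 h=29  …111111[0]000000…
10) q1 h=30  …111111[0]000000…
11) q1 h=31  …111111[0]000000…
12) q1 h=32  …111111[0]000000…

1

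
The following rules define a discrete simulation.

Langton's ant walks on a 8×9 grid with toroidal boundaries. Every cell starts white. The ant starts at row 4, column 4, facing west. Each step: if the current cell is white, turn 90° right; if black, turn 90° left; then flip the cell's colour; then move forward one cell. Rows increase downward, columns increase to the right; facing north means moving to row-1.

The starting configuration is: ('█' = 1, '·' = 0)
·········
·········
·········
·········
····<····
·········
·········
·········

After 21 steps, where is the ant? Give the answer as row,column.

7,6

t=0: ·········
·········
·········
·········
····<····
·········
·········
·········
t=1: ·········
·········
·········
····^····
····█····
·········
·········
·········
t=2: ·········
·········
·········
····█>···
····█····
·········
·········
·········
t=3: ·········
·········
·········
····██···
····█v···
·········
·········
·········
t=4: ·········
·········
·········
····██···
····<█···
·········
·········
·········
t=5: ·········
·········
·········
····██···
·····█···
····v····
·········
·········
t=6: ·········
·········
·········
····██···
·····█···
···<█····
·········
·········
t=7: ·········
·········
·········
····██···
···^·█···
···██····
·········
·········
t=8: ·········
·········
·········
····██···
···█>█···
···██····
·········
·········
t=9: ·········
·········
·········
····██···
···███···
···█v····
·········
·········
t=10: ·········
·········
·········
····██···
···███···
···█·>···
·········
·········
t=11: ·········
·········
·········
····██···
···███···
···█·█···
·····v···
·········
t=12: ·········
·········
·········
····██···
···███···
···█·█···
····<█···
·········
t=13: ·········
·········
·········
····██···
···███···
···█^█···
····██···
·········
t=14: ·········
·········
·········
····██···
···███···
···██>···
····██···
·········
t=15: ·········
·········
·········
····██···
···██^···
···██····
····██···
·········
t=16: ·········
·········
·········
····██···
···█<····
···██····
····██···
·········
t=17: ·········
·········
·········
····██···
···█·····
···█v····
····██···
·········
t=18: ·········
·········
·········
····██···
···█·····
···█·>···
····██···
·········
t=19: ·········
·········
·········
····██···
···█·····
···█·█···
····█v···
·········
t=20: ·········
·········
·········
····██···
···█·····
···█·█···
····█·>··
·········
t=21: ·········
·········
·········
····██···
···█·····
···█·█···
····█·█··
······v··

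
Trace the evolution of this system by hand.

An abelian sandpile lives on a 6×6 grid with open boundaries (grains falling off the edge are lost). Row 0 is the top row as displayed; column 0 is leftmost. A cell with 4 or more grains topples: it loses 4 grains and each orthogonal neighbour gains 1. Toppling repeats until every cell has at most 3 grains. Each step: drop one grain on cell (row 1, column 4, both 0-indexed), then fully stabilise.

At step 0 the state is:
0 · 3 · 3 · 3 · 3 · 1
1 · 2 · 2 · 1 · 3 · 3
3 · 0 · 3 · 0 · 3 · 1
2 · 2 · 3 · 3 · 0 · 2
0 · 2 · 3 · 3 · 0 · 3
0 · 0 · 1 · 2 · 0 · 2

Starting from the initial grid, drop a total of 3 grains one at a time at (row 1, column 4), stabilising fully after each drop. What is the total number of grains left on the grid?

61

t=0: 0 · 3 · 3 · 3 · 3 · 1
1 · 2 · 2 · 1 · 3 · 3
3 · 0 · 3 · 0 · 3 · 1
2 · 2 · 3 · 3 · 0 · 2
0 · 2 · 3 · 3 · 0 · 3
0 · 0 · 1 · 2 · 0 · 2
t=1: 1 · 0 · 1 · 1 · 1 · 3
1 · 3 · 3 · 3 · 3 · 0
3 · 0 · 3 · 1 · 0 · 3
2 · 2 · 3 · 3 · 1 · 2
0 · 2 · 3 · 3 · 0 · 3
0 · 0 · 1 · 2 · 0 · 2
t=2: 1 · 1 · 2 · 2 · 2 · 3
2 · 0 · 2 · 2 · 1 · 1
3 · 2 · 2 · 0 · 2 · 3
2 · 3 · 2 · 2 · 2 · 2
0 · 3 · 1 · 1 · 1 · 3
0 · 0 · 2 · 3 · 0 · 2
t=3: 1 · 1 · 2 · 2 · 2 · 3
2 · 0 · 2 · 2 · 2 · 1
3 · 2 · 2 · 0 · 2 · 3
2 · 3 · 2 · 2 · 2 · 2
0 · 3 · 1 · 1 · 1 · 3
0 · 0 · 2 · 3 · 0 · 2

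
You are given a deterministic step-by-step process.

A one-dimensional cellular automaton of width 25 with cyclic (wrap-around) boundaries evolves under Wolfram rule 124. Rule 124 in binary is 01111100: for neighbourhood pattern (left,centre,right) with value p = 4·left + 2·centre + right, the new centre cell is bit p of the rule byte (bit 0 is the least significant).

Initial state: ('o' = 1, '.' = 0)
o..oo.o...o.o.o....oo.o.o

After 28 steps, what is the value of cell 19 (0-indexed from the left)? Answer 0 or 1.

0

step 0: o..oo.o...o.o.o....oo.o.o
step 1: oo.ooooo..oooooo...oooooo
step 2: .ooo...oo.o....oo..o.....
step 3: .o.oo..ooooo...ooo.oo....
step 4: .ooooo.o...oo..o.ooooo...
step 5: .o...oooo..ooo.ooo...oo..
step 6: .oo..o..oo.o.ooo.oo..ooo.
step 7: .ooo.oo.oooooo.ooooo.o.oo
step 8: oo.oooooo....ooo...oooooo
step 9: .ooo....oo...o.oo..o.....
step 10: .o.oo...ooo..ooooo.oo....
step 11: .ooooo..o.oo.o...ooooo...
step 12: .o...oo.ooooooo..o...oo..
step 13: .oo..oooo.....oo.oo..ooo.
step 14: .ooo.o..oo....oooooo.o.oo
step 15: oo.oooo.ooo...o....oooooo
step 16: .ooo..ooo.oo..oo...o.....
step 17: .o.oo.o.ooooo.ooo..oo....
step 18: .oooooooo...ooo.oo.ooo...
step 19: .o......oo..o.oooooo.oo..
step 20: .oo.....ooo.ooo....ooooo.
step 21: .ooo....o.ooo.oo...o...oo
step 22: oo.oo...ooo.ooooo..oo..oo
step 23: .ooooo..o.ooo...oo.ooo.o.
step 24: .o...oo.ooo.oo..oooo.oooo
step 25: ooo..oooo.ooooo.o..ooo..o
step 26: ..oo.o..ooo...oooo.o.oo.o
step 27: o.ooooo.o.oo..o..oooooooo
step 28: ooo...ooooooo.oo.o.......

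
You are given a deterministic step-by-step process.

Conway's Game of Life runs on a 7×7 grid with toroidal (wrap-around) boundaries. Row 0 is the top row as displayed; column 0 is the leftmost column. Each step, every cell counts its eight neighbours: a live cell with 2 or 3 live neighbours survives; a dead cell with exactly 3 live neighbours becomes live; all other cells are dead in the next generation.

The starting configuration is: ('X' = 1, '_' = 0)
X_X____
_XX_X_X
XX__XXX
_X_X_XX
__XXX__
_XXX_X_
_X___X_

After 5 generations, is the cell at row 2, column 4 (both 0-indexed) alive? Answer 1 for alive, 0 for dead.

gen 0: X_X____
_XX_X_X
XX__XXX
_X_X_XX
__XXX__
_XXX_X_
_X___X_
gen 1: X_XX_XX
__X_X__
_______
_X_____
X_____X
_X___X_
X__XX_X
gen 2: X_X____
_XX_XXX
_______
X______
XX____X
_X__XX_
___X___
gen 3: X_X_XXX
XXXX_XX
XX___XX
XX____X
_X___XX
_XX_XXX
_XXXX__
gen 4: _______
___X___
____X__
__X____
____X__
______X
_______
gen 5: _______
_______
___X___
___X___
_______
_______
_______

0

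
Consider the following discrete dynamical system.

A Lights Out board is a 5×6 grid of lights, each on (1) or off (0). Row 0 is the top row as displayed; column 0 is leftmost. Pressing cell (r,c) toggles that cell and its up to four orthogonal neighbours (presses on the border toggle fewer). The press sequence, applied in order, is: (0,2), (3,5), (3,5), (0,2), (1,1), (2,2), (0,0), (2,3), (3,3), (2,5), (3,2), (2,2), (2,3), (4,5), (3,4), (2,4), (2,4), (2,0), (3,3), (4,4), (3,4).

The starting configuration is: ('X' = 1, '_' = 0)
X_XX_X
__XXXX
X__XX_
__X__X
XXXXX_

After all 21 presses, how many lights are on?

t=0: X_XX_X
__XXXX
X__XX_
__X__X
XXXXX_
t=1: XX___X
___XXX
X__XX_
__X__X
XXXXX_
t=2: XX___X
___XXX
X__XXX
__X_X_
XXXXXX
t=3: XX___X
___XXX
X__XX_
__X__X
XXXXX_
t=4: X_XX_X
__XXXX
X__XX_
__X__X
XXXXX_
t=5: XXXX_X
XX_XXX
XX_XX_
__X__X
XXXXX_
t=6: XXXX_X
XXXXXX
X_X_X_
_____X
XXXXX_
t=7: __XX_X
_XXXXX
X_X_X_
_____X
XXXXX_
t=8: __XX_X
_XX_XX
X__X__
___X_X
XXXXX_
t=9: __XX_X
_XX_XX
X_____
__X_XX
XXX_X_
t=10: __XX_X
_XX_X_
X___XX
__X_X_
XXX_X_
t=11: __XX_X
_XX_X_
X_X_XX
_X_XX_
XX__X_
t=12: __XX_X
_X__X_
XX_XXX
_XXXX_
XX__X_
t=13: __XX_X
_X_XX_
XXX__X
_XX_X_
XX__X_
t=14: __XX_X
_X_XX_
XXX__X
_XX_XX
XX___X
t=15: __XX_X
_X_XX_
XXX_XX
_XXX__
XX__XX
t=16: __XX_X
_X_X__
XXXX__
_XXXX_
XX__XX
t=17: __XX_X
_X_XX_
XXX_XX
_XXX__
XX__XX
t=18: __XX_X
XX_XX_
__X_XX
XXXX__
XX__XX
t=19: __XX_X
XX_XX_
__XXXX
XX__X_
XX_XXX
t=20: __XX_X
XX_XX_
__XXXX
XX____
XX____
t=21: __XX_X
XX_XX_
__XX_X
XX_XXX
XX__X_

18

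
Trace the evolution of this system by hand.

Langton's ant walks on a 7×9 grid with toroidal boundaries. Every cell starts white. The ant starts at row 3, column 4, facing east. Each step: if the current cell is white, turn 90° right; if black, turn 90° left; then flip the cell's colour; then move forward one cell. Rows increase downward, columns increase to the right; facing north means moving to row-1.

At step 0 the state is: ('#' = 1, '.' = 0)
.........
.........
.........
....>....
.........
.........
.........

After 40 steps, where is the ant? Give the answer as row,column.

3,2

t=0: .........
.........
.........
....>....
.........
.........
.........
t=1: .........
.........
.........
....#....
....v....
.........
.........
t=2: .........
.........
.........
....#....
...<#....
.........
.........
t=3: .........
.........
.........
...^#....
...##....
.........
.........
t=4: .........
.........
.........
...#>....
...##....
.........
.........
t=5: .........
.........
....^....
...#.....
...##....
.........
.........
t=6: .........
.........
....#>...
...#.....
...##....
.........
.........
t=7: .........
.........
....##...
...#.v...
...##....
.........
.........
t=8: .........
.........
....##...
...#<#...
...##....
.........
.........
t=9: .........
.........
....^#...
...###...
...##....
.........
.........
t=10: .........
.........
...<.#...
...###...
...##....
.........
.........
t=11: .........
...^.....
...#.#...
...###...
...##....
.........
.........
t=12: .........
...#>....
...#.#...
...###...
...##....
.........
.........
t=13: .........
...##....
...#v#...
...###...
...##....
.........
.........
t=14: .........
...##....
...<##...
...###...
...##....
.........
.........
t=15: .........
...##....
....##...
...v##...
...##....
.........
.........
t=16: .........
...##....
....##...
....>#...
...##....
.........
.........
t=17: .........
...##....
....^#...
.....#...
...##....
.........
.........
t=18: .........
...##....
...<.#...
.....#...
...##....
.........
.........
t=19: .........
...^#....
...#.#...
.....#...
...##....
.........
.........
t=20: .........
..<.#....
...#.#...
.....#...
...##....
.........
.........
t=21: ..^......
..#.#....
...#.#...
.....#...
...##....
.........
.........
t=22: ..#>.....
..#.#....
...#.#...
.....#...
...##....
.........
.........
t=23: ..##.....
..#v#....
...#.#...
.....#...
...##....
.........
.........
t=24: ..##.....
..<##....
...#.#...
.....#...
...##....
.........
.........
t=25: ..##.....
...##....
..v#.#...
.....#...
...##....
.........
.........
t=26: ..##.....
...##....
.<##.#...
.....#...
...##....
.........
.........
t=27: ..##.....
.^.##....
.###.#...
.....#...
...##....
.........
.........
t=28: ..##.....
.#>##....
.###.#...
.....#...
...##....
.........
.........
t=29: ..##.....
.####....
.#v#.#...
.....#...
...##....
.........
.........
t=30: ..##.....
.####....
.#.>.#...
.....#...
...##....
.........
.........
t=31: ..##.....
.##^#....
.#...#...
.....#...
...##....
.........
.........
t=32: ..##.....
.#<.#....
.#...#...
.....#...
...##....
.........
.........
t=33: ..##.....
.#..#....
.#v..#...
.....#...
...##....
.........
.........
t=34: ..##.....
.#..#....
.<#..#...
.....#...
...##....
.........
.........
t=35: ..##.....
.#..#....
..#..#...
.v...#...
...##....
.........
.........
t=36: ..##.....
.#..#....
..#..#...
<#...#...
...##....
.........
.........
t=37: ..##.....
.#..#....
^.#..#...
##...#...
...##....
.........
.........
t=38: ..##.....
.#..#....
#>#..#...
##...#...
...##....
.........
.........
t=39: ..##.....
.#..#....
###..#...
#v...#...
...##....
.........
.........
t=40: ..##.....
.#..#....
###..#...
#.>..#...
...##....
.........
.........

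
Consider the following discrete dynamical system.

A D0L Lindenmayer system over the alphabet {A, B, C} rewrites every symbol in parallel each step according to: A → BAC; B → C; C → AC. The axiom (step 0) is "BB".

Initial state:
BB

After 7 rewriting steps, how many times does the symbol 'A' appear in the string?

88

0) BB
1) CC
2) ACAC
3) BACACBACAC
4) CBACACBACACCBACACBACAC
5) ACCBACACBACACCBACACBACACACCBACACBACACCBACACBACAC
6) BACACACCBACACBACACCBACACBACACACCBACACBACACCBACACBACACBACACACCBACACBACACCBACACBACACACCBACACBACACCBACACBACAC
7) CBACACBACACBACACACCBACACBACACCBACACBACACACCBACACBACACCBACA…BACACBACACACCBACACBACACCBACACBACACACCBACACBACACCBACACBACAC  (len 234)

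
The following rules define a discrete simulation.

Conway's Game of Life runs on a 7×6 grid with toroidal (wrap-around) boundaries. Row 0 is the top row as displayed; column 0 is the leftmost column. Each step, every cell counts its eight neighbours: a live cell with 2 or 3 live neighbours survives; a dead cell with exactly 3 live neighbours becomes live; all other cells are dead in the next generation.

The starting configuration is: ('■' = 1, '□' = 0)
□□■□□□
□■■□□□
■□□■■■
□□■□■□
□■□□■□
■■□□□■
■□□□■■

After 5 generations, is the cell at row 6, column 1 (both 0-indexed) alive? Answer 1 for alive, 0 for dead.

1

gen 0: □□■□□□
□■■□□□
■□□■■■
□□■□■□
□■□□■□
■■□□□■
■□□□■■
gen 1: ■□■■□■
■■■□■■
■□□□■■
■■■□□□
□■■■■□
□■□□□□
□□□□■□
gen 2: □□■□□□
□□■□□□
□□□□■□
□□□□□□
□□□■□□
□■□□■□
■■■■■■
gen 3: ■□□□■■
□□□■□□
□□□□□□
□□□□□□
□□□□□□
□■□□□□
■□□□■■
gen 4: ■□□■□□
□□□□■■
□□□□□□
□□□□□□
□□□□□□
■□□□□■
□■□□■□
gen 5: ■□□■□□
□□□□■■
□□□□□□
□□□□□□
□□□□□□
■□□□□■
□■□□■□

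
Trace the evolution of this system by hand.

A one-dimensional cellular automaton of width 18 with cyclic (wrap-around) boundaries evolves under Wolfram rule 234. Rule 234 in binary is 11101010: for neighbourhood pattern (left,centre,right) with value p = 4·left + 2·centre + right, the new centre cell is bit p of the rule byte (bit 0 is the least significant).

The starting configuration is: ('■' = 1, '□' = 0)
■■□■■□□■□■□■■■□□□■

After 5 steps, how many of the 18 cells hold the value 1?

[0] ■■□■■□□■□■□■■■□□□■
[1] ■■■■■□■□■□■■■■□□■■
[2] ■■■■■■□■□■■■■■□■■■
[3] ■■■■■■■□■■■■■■■■■■
[4] ■■■■■■■■■■■■■■■■■■
[5] ■■■■■■■■■■■■■■■■■■

18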